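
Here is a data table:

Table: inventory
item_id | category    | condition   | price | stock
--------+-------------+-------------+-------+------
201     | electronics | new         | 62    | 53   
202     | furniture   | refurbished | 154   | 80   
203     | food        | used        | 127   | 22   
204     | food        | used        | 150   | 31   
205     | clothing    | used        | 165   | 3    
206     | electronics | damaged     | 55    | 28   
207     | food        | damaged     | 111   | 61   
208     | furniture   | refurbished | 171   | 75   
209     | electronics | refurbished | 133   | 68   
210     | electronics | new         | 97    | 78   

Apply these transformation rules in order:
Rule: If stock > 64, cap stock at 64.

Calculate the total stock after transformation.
454

Step 1: 4 records have stock > 64
Step 2: These records originally summed to 301
Step 3: After capping: 4 × 64 = 256
Step 4: Unaffected records sum: 198
Step 5: Final sum = 256 + 198 = 454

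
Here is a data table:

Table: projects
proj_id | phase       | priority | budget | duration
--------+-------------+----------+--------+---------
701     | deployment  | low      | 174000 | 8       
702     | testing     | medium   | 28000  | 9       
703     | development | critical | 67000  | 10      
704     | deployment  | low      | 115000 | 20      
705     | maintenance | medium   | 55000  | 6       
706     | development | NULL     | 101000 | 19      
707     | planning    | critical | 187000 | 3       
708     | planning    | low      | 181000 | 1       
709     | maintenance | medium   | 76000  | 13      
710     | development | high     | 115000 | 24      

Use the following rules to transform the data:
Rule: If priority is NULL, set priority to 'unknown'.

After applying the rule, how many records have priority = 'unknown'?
1

Step 1: Count records where priority IS NULL
Step 2: Found 1 records with NULL priority
Step 3: These records will have priority set to 'unknown'
Step 4: Records already having priority = 'unknown': 0
Step 5: Answer: 1 + 0 = 1 records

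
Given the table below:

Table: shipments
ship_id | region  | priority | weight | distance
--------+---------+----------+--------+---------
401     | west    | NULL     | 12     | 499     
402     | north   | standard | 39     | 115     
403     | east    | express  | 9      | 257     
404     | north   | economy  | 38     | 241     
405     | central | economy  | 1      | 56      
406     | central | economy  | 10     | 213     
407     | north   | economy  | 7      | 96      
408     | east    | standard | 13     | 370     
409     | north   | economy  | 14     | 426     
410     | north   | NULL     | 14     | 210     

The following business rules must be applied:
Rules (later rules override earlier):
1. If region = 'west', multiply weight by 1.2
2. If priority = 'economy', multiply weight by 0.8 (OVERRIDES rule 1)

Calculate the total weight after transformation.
145.4

Step 1: Rule 2 takes priority for records with priority = 'economy'
  - 5 records: 70 × 0.8 = 56.0
Step 2: Rule 1 applies to remaining records with region = 'west'
  - 1 records: 12 × 1.2 = 14.4
Step 3: Other records unchanged: 75
Step 4: Final sum = 56.0 + 14.4 + 75 = 145.4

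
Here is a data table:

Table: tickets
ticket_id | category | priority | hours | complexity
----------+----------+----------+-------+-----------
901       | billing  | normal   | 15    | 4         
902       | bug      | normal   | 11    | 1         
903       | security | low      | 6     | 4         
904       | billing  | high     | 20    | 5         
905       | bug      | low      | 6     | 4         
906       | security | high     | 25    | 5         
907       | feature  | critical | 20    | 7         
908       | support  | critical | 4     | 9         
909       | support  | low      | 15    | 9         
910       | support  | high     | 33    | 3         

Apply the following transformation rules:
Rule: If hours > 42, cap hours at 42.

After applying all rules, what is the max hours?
33

Step 1: Original maximum hours = 33
Step 2: Check cap of 42 against maximum
Step 3: No records exceed the cap (max 33 <= cap 42), so no capping applies
Step 4: Maximum after transformation = 33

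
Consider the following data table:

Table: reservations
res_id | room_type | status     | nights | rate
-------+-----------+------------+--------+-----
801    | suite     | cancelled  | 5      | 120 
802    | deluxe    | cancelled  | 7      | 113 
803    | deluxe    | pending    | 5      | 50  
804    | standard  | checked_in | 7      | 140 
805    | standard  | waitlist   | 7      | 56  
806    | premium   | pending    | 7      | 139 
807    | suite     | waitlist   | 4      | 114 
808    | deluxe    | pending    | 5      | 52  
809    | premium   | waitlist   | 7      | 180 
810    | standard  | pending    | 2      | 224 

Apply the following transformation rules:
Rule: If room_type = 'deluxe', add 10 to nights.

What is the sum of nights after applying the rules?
86

Step 1: Count records where room_type = 'deluxe': 3
Step 2: Total bonus added: 3 × 10 = 30
Step 3: Original sum of nights: 56
Step 4: Final sum = 56 + 30 = 86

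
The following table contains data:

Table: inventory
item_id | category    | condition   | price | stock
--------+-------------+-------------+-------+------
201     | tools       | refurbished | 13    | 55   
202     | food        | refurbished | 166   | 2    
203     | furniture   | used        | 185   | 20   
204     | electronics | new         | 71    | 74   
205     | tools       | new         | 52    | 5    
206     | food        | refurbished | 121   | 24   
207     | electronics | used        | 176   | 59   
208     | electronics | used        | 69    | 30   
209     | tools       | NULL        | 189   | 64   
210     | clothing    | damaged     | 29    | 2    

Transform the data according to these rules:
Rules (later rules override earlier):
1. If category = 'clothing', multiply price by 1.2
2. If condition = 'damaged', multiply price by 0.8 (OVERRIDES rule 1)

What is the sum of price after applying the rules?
1065.2

Step 1: Rule 2 takes priority for records with condition = 'damaged'
  - 1 records: 29 × 0.8 = 23.2
Step 2: Rule 1 applies to remaining records with category = 'clothing'
  - 0 records: 0 × 1.2 = 0.0
Step 3: Other records unchanged: 1042
Step 4: Final sum = 23.2 + 0.0 + 1042 = 1065.2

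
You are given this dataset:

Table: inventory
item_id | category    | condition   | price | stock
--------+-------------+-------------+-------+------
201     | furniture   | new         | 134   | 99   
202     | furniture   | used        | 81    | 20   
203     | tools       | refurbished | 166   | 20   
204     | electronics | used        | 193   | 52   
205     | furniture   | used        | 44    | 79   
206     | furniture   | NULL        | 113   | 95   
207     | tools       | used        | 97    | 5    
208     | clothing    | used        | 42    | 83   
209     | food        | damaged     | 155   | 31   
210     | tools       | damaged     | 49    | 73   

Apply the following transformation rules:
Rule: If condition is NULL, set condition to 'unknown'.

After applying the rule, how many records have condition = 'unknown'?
1

Step 1: Count records where condition IS NULL
Step 2: Found 1 records with NULL condition
Step 3: These records will have condition set to 'unknown'
Step 4: Records already having condition = 'unknown': 0
Step 5: Answer: 1 + 0 = 1 records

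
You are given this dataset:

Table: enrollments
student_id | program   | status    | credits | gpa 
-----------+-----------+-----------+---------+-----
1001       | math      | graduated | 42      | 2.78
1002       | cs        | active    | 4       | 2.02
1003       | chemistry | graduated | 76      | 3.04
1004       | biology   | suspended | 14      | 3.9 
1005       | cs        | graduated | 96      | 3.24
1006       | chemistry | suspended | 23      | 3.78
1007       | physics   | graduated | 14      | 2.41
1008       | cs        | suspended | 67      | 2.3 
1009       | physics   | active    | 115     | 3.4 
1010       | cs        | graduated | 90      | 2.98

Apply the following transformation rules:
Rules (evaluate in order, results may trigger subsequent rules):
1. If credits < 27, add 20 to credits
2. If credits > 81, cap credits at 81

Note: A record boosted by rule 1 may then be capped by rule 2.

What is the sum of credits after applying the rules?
563

Step 1: Apply rule 1 to records with credits < 27
  - 4 records get bonus of 20
  - Of these, 0 records then exceed 81 and get capped
Step 2: Apply rule 2 to records with credits > 81
  - 3 records (original) are capped
Step 3: Calculate final sum = 563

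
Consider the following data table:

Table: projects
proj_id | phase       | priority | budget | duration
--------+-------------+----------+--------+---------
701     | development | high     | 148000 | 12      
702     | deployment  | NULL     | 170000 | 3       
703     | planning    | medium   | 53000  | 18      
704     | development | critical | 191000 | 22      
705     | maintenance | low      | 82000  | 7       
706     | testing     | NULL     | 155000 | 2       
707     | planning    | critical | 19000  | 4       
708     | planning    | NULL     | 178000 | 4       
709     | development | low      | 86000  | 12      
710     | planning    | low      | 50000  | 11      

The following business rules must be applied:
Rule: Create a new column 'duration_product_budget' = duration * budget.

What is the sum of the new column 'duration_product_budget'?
10696000

Step 1: For each record, compute duration * budget
Example calculations:
  12 * 148000 = 1776000
  3 * 170000 = 510000
  18 * 53000 = 954000
  ...
Step 2: Sum all derived values
Step 3: Total = 10696000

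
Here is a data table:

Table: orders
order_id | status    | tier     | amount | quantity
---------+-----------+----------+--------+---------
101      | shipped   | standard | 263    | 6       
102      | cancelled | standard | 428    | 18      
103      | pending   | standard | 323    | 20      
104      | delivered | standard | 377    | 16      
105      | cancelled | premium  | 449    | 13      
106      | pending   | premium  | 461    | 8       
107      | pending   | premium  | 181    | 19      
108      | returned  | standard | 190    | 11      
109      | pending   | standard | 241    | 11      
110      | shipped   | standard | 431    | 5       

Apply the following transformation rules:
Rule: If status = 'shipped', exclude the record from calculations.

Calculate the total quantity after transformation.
116

Step 1: Identify records where status = 'shipped'
Step 2: The excluded records sum to 11
Step 3: Original total quantity = 127
Step 4: Remaining total = 127 - 11 = 116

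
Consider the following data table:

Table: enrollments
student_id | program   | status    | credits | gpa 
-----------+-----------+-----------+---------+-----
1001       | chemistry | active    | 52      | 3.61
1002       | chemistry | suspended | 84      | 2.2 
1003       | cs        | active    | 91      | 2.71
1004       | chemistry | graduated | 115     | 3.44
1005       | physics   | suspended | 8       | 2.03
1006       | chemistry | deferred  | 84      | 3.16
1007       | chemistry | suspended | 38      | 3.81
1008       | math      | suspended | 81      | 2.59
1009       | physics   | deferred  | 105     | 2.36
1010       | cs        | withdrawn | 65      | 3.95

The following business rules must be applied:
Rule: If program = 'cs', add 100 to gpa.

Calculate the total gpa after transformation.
229.86

Step 1: Count records where program = 'cs': 2
Step 2: Total bonus added: 2 × 100 = 200
Step 3: Original sum of gpa: 29.86
Step 4: Final sum = 29.86 + 200 = 229.86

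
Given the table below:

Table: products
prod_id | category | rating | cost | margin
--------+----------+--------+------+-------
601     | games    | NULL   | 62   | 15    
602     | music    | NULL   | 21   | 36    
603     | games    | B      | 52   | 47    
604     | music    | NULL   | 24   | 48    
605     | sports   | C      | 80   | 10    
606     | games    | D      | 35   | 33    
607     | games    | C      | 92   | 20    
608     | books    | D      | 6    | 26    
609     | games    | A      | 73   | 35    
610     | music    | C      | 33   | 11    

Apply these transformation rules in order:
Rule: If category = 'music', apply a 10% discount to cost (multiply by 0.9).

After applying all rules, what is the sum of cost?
470.2

Step 1: Records with category = 'music' have total cost = 78
Step 2: Apply multiplier: 78 × 0.9 = 70.2
Step 3: Other records total: 400
Step 4: Final sum = 70.2 + 400 = 470.2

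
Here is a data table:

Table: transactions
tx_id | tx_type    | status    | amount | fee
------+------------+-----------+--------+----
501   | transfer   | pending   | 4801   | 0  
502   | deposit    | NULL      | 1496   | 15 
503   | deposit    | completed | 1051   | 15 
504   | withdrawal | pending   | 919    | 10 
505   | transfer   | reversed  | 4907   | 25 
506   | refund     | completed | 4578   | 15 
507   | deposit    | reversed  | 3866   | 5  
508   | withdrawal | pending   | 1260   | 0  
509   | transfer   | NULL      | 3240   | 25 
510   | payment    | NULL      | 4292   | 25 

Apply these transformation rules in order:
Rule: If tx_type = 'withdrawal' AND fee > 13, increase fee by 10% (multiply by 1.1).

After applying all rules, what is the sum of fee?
135

Step 1: Find records where tx_type = 'withdrawal' AND fee > 13
Step 2: 0 records match, summing to 0
Step 3: After multiplier: 0 × 1.1 = 0.0
Step 4: Unaffected records sum: 135
Step 5: Final sum = 0.0 + 135 = 135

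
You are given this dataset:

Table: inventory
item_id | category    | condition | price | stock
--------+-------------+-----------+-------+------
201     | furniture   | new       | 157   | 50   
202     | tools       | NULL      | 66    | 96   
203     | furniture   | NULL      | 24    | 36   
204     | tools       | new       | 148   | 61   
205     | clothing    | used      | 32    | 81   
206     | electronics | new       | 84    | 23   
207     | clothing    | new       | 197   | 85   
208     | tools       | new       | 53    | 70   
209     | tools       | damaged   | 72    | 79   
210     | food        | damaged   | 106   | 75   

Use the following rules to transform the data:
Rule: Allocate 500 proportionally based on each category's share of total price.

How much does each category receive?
clothing: 121.94, electronics: 44.73, food: 56.44, furniture: 96.38, tools: 180.51

Step 1: Calculate total price = 939
Step 2: Calculate each category's proportion:
  clothing: 229/939 = 24.39% → 121.94
  electronics: 84/939 = 8.95% → 44.73
  food: 106/939 = 11.29% → 56.44
  furniture: 181/939 = 19.28% → 96.38
  tools: 339/939 = 36.10% → 180.51
Step 3: Verify: sum of allocations ≈ 500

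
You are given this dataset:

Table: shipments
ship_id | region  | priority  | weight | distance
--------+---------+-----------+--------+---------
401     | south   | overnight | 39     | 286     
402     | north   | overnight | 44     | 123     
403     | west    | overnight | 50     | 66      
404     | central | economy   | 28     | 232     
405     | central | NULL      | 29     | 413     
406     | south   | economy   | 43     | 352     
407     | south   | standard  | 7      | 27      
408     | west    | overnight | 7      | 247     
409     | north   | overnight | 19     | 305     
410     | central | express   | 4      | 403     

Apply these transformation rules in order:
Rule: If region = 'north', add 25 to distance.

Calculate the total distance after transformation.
2504

Step 1: Count records where region = 'north': 2
Step 2: Total bonus added: 2 × 25 = 50
Step 3: Original sum of distance: 2454
Step 4: Final sum = 2454 + 50 = 2504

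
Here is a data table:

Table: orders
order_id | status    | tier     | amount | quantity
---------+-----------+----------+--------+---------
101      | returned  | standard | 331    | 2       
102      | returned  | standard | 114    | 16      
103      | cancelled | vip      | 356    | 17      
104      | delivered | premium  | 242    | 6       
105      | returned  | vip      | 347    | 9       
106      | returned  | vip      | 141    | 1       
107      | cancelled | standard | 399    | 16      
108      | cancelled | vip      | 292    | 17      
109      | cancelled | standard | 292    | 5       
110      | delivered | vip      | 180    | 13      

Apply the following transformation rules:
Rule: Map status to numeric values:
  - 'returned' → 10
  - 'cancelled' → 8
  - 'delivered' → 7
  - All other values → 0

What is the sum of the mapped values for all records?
86

Step 1: Apply mapping to each record
Step 2: Count by status:
  'returned': 4 records × 10 = 40
  'cancelled': 4 records × 8 = 32
  'delivered': 2 records × 7 = 14
Step 3: Sum all mapped values = 86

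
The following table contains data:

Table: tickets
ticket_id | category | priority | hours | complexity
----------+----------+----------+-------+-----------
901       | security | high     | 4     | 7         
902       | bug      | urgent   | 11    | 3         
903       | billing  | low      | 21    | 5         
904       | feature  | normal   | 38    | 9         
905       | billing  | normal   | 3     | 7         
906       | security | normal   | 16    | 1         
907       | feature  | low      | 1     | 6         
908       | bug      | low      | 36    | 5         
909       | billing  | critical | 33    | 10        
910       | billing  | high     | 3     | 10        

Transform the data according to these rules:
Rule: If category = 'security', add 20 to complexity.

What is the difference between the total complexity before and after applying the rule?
40

Step 1: Original sum of complexity = 63
Step 2: 2 records have category = 'security'
Step 3: Each affected record changes by 20
Step 4: Total change = 2 × 20 = 40
Step 5: New sum = 63 + 40 = 103
Step 6: Difference = |103 - 63| = 40
        (Sum increased by 40)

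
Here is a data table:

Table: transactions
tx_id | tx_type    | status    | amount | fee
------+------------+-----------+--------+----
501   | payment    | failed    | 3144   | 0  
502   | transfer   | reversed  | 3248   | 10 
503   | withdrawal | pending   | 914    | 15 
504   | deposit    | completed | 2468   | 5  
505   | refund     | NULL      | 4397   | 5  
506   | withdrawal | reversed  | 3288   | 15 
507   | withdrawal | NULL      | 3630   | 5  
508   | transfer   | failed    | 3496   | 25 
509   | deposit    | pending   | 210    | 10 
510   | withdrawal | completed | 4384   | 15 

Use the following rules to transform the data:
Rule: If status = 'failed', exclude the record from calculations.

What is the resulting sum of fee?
80

Step 1: Identify records where status = 'failed'
Step 2: The excluded records sum to 25
Step 3: Original total fee = 105
Step 4: Remaining total = 105 - 25 = 80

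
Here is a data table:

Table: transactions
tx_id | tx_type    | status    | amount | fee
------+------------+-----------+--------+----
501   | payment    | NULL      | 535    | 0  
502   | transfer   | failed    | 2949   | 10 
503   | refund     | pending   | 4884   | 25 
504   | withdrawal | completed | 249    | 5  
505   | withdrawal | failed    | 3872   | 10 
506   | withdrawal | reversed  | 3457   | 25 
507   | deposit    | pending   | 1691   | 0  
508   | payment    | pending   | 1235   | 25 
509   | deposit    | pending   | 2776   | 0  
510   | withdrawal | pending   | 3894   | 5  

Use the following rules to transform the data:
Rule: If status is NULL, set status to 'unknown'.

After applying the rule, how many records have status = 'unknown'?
1

Step 1: Count records where status IS NULL
Step 2: Found 1 records with NULL status
Step 3: These records will have status set to 'unknown'
Step 4: Records already having status = 'unknown': 0
Step 5: Answer: 1 + 0 = 1 records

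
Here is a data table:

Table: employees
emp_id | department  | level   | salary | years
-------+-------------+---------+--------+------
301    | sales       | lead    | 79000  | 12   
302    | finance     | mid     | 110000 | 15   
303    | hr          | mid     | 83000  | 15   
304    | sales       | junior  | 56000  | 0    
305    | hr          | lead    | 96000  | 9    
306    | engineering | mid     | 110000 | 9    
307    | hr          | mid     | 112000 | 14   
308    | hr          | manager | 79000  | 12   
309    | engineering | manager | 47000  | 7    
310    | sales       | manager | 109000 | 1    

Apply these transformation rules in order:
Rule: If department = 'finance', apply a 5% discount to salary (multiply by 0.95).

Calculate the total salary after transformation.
875500.0

Step 1: Records with department = 'finance' have total salary = 110000
Step 2: Apply multiplier: 110000 × 0.95 = 104500.0
Step 3: Other records total: 771000
Step 4: Final sum = 104500.0 + 771000 = 875500.0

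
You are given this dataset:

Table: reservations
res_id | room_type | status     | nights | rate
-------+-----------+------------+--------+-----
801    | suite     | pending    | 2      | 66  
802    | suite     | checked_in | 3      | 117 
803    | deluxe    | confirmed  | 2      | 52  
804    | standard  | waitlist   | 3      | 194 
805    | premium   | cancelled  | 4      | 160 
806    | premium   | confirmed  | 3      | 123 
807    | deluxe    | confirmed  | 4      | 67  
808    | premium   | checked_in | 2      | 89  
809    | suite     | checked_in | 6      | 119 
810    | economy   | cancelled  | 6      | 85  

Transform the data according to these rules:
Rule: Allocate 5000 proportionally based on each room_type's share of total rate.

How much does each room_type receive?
deluxe: 555.04, economy: 396.46, premium: 1735.07, standard: 904.85, suite: 1408.58

Step 1: Calculate total rate = 1072
Step 2: Calculate each room_type's proportion:
  deluxe: 119/1072 = 11.10% → 555.04
  economy: 85/1072 = 7.93% → 396.46
  premium: 372/1072 = 34.70% → 1735.07
  standard: 194/1072 = 18.10% → 904.85
  suite: 302/1072 = 28.17% → 1408.58
Step 3: Verify: sum of allocations ≈ 5000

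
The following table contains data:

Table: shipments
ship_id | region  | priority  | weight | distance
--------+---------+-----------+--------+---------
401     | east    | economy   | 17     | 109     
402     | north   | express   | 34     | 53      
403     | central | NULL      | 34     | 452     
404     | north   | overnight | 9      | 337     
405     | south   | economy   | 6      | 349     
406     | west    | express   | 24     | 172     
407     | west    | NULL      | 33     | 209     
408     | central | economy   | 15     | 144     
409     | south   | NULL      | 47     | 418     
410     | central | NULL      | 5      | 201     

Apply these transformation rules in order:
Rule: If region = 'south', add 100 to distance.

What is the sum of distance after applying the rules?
2644

Step 1: Count records where region = 'south': 2
Step 2: Total bonus added: 2 × 100 = 200
Step 3: Original sum of distance: 2444
Step 4: Final sum = 2444 + 200 = 2644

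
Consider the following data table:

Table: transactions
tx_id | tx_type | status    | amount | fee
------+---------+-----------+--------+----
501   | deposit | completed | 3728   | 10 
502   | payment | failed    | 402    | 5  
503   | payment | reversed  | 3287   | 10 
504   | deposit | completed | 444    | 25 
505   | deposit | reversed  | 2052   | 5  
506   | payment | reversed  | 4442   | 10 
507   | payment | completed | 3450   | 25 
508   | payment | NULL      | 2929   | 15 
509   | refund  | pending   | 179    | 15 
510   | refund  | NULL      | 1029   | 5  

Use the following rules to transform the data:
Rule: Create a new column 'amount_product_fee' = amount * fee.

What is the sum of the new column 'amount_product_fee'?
275955

Step 1: For each record, compute amount * fee
Example calculations:
  3728 * 10 = 37280
  402 * 5 = 2010
  3287 * 10 = 32870
  ...
Step 2: Sum all derived values
Step 3: Total = 275955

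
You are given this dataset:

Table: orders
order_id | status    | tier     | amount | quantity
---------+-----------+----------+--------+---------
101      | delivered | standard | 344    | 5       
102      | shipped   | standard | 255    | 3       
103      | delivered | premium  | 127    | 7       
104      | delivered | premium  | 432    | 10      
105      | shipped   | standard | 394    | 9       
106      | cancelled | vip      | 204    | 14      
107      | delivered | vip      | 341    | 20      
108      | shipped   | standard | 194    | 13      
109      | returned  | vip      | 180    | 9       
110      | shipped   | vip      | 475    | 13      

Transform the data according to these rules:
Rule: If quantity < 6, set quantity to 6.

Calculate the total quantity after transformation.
107

Step 1: 2 records have quantity < 6
Step 2: These records originally summed to 8
Step 3: After setting to minimum: 2 × 6 = 12
Step 4: Unaffected records sum: 95
Step 5: Final sum = 12 + 95 = 107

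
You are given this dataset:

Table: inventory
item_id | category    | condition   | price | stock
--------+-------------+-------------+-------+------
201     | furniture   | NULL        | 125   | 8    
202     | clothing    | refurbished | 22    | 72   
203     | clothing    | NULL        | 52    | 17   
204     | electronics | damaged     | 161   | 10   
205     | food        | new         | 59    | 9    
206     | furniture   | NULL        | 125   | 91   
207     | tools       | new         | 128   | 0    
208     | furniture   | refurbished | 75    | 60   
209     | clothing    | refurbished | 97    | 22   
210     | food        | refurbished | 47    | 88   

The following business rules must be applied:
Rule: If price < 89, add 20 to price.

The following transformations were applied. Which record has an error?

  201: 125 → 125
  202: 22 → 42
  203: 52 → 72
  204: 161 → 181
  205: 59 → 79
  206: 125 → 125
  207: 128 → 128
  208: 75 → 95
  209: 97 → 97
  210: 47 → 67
Record 204 has an error. The correct transformed value should be 161, not 181.

Step 1: Check each record against the rule
Step 2: Record 204 has price = 161
Step 3: Since 161 >= 89, the bonus should not have been applied
Step 4: Correct value = 161, but claimed value = 181
Conclusion: Record 204 has the error.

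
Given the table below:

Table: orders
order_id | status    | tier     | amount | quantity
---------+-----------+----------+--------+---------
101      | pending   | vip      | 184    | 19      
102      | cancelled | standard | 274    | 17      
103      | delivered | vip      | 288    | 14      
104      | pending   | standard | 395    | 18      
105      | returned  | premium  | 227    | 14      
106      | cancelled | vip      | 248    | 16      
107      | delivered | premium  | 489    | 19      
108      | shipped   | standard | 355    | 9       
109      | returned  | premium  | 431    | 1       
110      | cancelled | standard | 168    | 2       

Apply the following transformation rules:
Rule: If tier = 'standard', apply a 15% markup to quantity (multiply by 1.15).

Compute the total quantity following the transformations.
135.9

Step 1: Records with tier = 'standard' have total quantity = 46
Step 2: Apply multiplier: 46 × 1.15 = 52.9
Step 3: Other records total: 83
Step 4: Final sum = 52.9 + 83 = 135.9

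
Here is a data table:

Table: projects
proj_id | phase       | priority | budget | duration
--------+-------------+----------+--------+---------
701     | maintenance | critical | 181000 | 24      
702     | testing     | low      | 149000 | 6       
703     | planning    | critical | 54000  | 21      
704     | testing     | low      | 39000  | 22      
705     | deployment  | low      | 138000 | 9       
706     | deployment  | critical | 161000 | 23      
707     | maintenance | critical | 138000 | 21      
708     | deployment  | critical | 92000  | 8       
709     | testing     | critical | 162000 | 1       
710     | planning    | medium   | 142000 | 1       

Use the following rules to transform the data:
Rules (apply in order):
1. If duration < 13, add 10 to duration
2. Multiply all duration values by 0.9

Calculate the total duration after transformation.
167.4

Step 1: Apply Rule 1 - Add 10 to records with duration < 13
  - 5 records affected: 25 + (5 × 10) = 75
  - Unaffected records: 111
  - Sum after Rule 1: 186
Step 2: Apply Rule 2 - Multiply all by 0.9
  - 186 × 0.9 = 167.4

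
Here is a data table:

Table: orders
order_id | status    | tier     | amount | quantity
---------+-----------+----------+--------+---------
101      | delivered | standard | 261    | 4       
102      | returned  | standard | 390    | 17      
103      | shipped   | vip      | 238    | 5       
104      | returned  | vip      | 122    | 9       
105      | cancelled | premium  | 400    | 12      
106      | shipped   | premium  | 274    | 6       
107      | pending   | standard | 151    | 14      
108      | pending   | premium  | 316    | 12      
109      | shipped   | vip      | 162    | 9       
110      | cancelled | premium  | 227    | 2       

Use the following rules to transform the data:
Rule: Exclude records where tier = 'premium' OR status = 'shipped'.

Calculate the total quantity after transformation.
44

Step 1: Find records where tier = 'premium' OR status = 'shipped'
Step 2: 6 records match, summing to 46
Step 3: Original sum: 90
Step 4: Remaining sum = 90 - 46 = 44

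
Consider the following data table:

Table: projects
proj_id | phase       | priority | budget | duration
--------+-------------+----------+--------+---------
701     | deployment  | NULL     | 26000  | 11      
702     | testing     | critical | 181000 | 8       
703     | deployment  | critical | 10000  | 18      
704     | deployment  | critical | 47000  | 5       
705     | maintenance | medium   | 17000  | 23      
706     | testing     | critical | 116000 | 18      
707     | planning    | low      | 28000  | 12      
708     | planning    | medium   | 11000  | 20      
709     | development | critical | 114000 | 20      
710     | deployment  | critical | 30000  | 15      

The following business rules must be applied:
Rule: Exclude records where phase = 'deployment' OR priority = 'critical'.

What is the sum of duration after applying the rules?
55

Step 1: Find records where phase = 'deployment' OR priority = 'critical'
Step 2: 7 records match, summing to 95
Step 3: Original sum: 150
Step 4: Remaining sum = 150 - 95 = 55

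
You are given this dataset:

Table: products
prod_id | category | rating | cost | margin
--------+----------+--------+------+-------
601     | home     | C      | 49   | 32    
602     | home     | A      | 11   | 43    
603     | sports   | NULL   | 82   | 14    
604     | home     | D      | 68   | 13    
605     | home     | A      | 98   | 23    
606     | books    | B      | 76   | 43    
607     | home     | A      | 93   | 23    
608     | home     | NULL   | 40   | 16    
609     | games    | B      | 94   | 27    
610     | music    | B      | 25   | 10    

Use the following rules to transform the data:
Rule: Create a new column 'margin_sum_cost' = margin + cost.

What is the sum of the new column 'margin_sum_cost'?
880

Step 1: For each record, compute margin + cost
Example calculations:
  32 + 49 = 81
  43 + 11 = 54
  14 + 82 = 96
  ...
Step 2: Sum all derived values
Step 3: Total = 880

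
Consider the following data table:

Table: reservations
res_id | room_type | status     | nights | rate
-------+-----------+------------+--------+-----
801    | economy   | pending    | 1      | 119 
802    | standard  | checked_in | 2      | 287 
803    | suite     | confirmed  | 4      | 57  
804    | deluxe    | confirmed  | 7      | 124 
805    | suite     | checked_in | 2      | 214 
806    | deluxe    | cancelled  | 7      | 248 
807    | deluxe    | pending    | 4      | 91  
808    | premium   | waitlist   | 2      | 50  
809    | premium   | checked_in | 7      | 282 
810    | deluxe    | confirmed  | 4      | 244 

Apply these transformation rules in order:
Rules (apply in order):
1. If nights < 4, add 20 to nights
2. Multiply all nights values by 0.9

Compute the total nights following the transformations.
108.0

Step 1: Apply Rule 1 - Add 20 to records with nights < 4
  - 4 records affected: 7 + (4 × 20) = 87
  - Unaffected records: 33
  - Sum after Rule 1: 120
Step 2: Apply Rule 2 - Multiply all by 0.9
  - 120 × 0.9 = 108.0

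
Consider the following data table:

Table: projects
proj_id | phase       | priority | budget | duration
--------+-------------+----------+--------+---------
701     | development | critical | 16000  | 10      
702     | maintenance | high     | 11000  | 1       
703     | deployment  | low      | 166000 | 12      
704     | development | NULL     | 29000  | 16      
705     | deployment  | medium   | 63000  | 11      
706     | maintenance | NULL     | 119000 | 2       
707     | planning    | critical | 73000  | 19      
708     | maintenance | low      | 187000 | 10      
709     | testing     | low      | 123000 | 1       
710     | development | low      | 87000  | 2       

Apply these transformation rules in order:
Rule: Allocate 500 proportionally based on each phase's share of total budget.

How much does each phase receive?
deployment: 131.01, development: 75.51, maintenance: 181.35, planning: 41.76, testing: 70.37

Step 1: Calculate total budget = 874000
Step 2: Calculate each phase's proportion:
  deployment: 229000/874000 = 26.20% → 131.01
  development: 132000/874000 = 15.10% → 75.51
  maintenance: 317000/874000 = 36.27% → 181.35
  planning: 73000/874000 = 8.35% → 41.76
  testing: 123000/874000 = 14.07% → 70.37
Step 3: Verify: sum of allocations ≈ 500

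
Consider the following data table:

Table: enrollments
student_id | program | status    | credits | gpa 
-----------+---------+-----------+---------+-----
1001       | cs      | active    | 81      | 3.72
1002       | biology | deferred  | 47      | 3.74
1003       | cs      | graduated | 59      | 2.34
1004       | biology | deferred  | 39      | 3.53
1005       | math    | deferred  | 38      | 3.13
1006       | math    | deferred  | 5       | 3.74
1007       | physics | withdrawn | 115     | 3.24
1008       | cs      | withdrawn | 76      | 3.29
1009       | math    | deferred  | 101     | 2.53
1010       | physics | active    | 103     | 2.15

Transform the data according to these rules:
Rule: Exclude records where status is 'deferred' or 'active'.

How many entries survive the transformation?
3

Step 1: Count records to exclude
  - 5 (deferred) + 2 (active) = 7 records
Step 2: Total records: 10
Step 3: Remaining = 10 - 7 = 3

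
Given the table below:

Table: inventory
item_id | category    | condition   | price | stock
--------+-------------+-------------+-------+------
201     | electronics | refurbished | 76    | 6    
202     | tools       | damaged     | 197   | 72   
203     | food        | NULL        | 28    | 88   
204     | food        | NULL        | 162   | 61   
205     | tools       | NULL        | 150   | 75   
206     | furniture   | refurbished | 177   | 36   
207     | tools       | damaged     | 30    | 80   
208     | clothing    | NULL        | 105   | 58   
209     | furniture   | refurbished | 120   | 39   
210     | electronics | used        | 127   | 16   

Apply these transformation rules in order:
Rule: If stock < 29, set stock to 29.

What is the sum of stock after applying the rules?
567

Step 1: 2 records have stock < 29
Step 2: These records originally summed to 22
Step 3: After setting to minimum: 2 × 29 = 58
Step 4: Unaffected records sum: 509
Step 5: Final sum = 58 + 509 = 567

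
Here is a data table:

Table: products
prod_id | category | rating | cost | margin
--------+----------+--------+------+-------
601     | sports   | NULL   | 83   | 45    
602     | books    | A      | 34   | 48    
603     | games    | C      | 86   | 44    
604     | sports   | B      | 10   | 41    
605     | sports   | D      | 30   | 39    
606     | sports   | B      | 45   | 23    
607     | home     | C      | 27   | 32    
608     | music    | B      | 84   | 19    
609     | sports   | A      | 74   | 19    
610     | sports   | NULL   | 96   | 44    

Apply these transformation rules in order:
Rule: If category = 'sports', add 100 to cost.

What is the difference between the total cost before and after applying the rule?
600

Step 1: Original sum of cost = 569
Step 2: 6 records have category = 'sports'
Step 3: Each affected record changes by 100
Step 4: Total change = 6 × 100 = 600
Step 5: New sum = 569 + 600 = 1169
Step 6: Difference = |1169 - 569| = 600
        (Sum increased by 600)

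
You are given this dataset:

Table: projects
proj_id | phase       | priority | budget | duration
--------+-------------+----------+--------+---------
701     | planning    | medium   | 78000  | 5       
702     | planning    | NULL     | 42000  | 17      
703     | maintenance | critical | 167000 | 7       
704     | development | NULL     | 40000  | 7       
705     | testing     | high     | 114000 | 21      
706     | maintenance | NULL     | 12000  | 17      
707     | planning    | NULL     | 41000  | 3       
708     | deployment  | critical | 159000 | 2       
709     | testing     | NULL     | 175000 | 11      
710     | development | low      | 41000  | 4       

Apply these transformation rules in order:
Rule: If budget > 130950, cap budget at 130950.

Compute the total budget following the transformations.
760850

Step 1: 3 records have budget > 130950
Step 2: These records originally summed to 501000
Step 3: After capping: 3 × 130950 = 392850
Step 4: Unaffected records sum: 368000
Step 5: Final sum = 392850 + 368000 = 760850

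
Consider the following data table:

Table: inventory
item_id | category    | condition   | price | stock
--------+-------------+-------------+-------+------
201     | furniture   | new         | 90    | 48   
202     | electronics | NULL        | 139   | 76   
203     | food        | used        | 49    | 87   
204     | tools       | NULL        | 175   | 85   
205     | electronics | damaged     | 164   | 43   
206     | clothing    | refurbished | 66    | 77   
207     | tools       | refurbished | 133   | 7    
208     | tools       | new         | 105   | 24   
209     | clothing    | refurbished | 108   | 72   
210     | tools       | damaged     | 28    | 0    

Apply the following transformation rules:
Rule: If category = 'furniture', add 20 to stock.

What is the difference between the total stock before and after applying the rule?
20

Step 1: Original sum of stock = 519
Step 2: 1 records have category = 'furniture'
Step 3: Each affected record changes by 20
Step 4: Total change = 1 × 20 = 20
Step 5: New sum = 519 + 20 = 539
Step 6: Difference = |539 - 519| = 20
        (Sum increased by 20)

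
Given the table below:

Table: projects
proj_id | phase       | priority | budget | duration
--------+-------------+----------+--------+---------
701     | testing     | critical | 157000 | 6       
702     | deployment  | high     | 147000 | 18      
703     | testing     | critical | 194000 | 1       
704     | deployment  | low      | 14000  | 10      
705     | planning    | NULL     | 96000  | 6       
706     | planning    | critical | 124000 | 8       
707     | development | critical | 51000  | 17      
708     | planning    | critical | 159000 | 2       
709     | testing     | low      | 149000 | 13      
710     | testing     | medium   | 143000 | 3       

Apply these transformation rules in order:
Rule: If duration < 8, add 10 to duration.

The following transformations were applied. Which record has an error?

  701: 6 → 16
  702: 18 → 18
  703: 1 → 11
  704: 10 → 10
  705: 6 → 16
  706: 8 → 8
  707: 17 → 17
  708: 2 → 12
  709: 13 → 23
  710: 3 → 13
Record 709 has an error. The correct transformed value should be 13, not 23.

Step 1: Check each record against the rule
Step 2: Record 709 has duration = 13
Step 3: Since 13 >= 8, the bonus should not have been applied
Step 4: Correct value = 13, but claimed value = 23
Conclusion: Record 709 has the error.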